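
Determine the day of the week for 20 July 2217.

Doomsday rule: the anchor day for the 2200s is Friday. For year 17: 17÷12 = 1 r 5, and 5÷4 = 1, so 1+5+1 = 7.
Friday + 7 ≡ Friday — that's 2217's doomsday.
In July the doomsday date is Jul 11.
Jul 20 is 9 days after Jul 11; 9 mod 7 = 2, so Friday + 2 = Sunday.

Sunday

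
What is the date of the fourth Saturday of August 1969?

August 1, 1969 is a Friday.
The first Saturday is therefore August 2 (1 days later).
The fourth Saturday is 2 + 3×7 = August 23.

August 23, 1969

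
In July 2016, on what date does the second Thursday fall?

July 14, 2016

July 1, 2016 is a Friday.
The first Thursday is therefore July 7 (6 days later).
The second Thursday is 7 + 1×7 = July 14.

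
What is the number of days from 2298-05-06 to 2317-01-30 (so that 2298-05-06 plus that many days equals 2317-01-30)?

May 6, 2298 → May 6, 2299: 365 days.
May 6, 2299 → May 6, 2300: 365 days.
May 6, 2300 → May 6, 2301: 365 days.
May 6, 2301 → May 6, 2302: 365 days.
May 6, 2302 → May 6, 2303: 365 days.
May 6, 2303 → May 6, 2304: 366 days (Feb 29, 2304 is in that span).
May 6, 2304 → May 6, 2305: 365 days.
May 6, 2305 → May 6, 2306: 365 days.
May 6, 2306 → May 6, 2307: 365 days.
May 6, 2307 → May 6, 2308: 366 days (Feb 29, 2308 is in that span).
May 6, 2308 → May 6, 2309: 365 days.
May 6, 2309 → May 6, 2310: 365 days.
May 6, 2310 → May 6, 2311: 365 days.
May 6, 2311 → May 6, 2312: 366 days (Feb 29, 2312 is in that span).
May 6, 2312 → May 6, 2313: 365 days.
May 6, 2313 → May 6, 2314: 365 days.
May 6, 2314 → May 6, 2315: 365 days.
May 6, 2315 → May 6, 2316: 366 days (Feb 29, 2316 is in that span).
May 6, 2316 → Jun 6, 2316: 31 days (May has 31).
Jun 6, 2316 → Jul 6, 2316: 30 days (June has 30).
Jul 6, 2316 → Aug 6, 2316: 31 days (July has 31).
Aug 6, 2316 → Sep 6, 2316: 31 days (August has 31).
Sep 6, 2316 → Oct 6, 2316: 30 days (September has 30).
Oct 6, 2316 → Nov 6, 2316: 31 days (October has 31).
Nov 6, 2316 → Dec 6, 2316: 30 days (November has 30).
Dec 6, 2316 → Jan 6, 2317: 31 days (December has 31).
Jan 6, 2317 → Jan 30, 2317: 24 days.
Total: 6843 days.

6843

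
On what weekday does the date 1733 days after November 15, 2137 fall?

Tuesday

Nov 15, 2137 is a Friday.
1733 mod 7 = 4, so 1733 days after a Friday is Friday + 4 = Tuesday.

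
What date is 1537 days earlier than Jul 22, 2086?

May 7, 2082

−365 (one year) → Jul 22, 2085 (1172 left).
−365 (one year) → Jul 22, 2084 (807 left).
−366 (one year; includes Feb 29, 2084) → Jul 22, 2083 (441 left).
−365 (one year) → Jul 22, 2082 (76 left).
−22 → Jun 30, 2082 (end of Jun, 30 days; 54 left).
−30 → May 31, 2082 (end of May, 31 days; 24 left).
−24 → May 7, 2082.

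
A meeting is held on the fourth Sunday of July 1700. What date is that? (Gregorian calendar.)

July 1, 1700 is a Thursday.
The first Sunday is therefore July 4 (3 days later).
The fourth Sunday is 4 + 3×7 = July 25.

July 25, 1700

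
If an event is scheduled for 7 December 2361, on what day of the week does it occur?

Thursday

Doomsday rule: the anchor day for the 2300s is Wednesday. For year 61: 61÷12 = 5 r 1, and 1÷4 = 0, so 5+1+0 = 6.
Wednesday + 6 ≡ Tuesday — that's 2361's doomsday.
In December the doomsday date is Dec 12.
Dec 7 is 5 days before Dec 12; 5 mod 7 = 5, so Tuesday − 5 = Thursday.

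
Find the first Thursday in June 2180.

June 1, 2180

June 1, 2180 is a Thursday.
The first Thursday is therefore June 1 (same day).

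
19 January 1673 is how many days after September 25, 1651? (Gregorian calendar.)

7787

Sep 25, 1651 → Sep 25, 1652: 366 days (Feb 29, 1652 is in that span).
Sep 25, 1652 → Sep 25, 1653: 365 days.
Sep 25, 1653 → Sep 25, 1654: 365 days.
Sep 25, 1654 → Sep 25, 1655: 365 days.
Sep 25, 1655 → Sep 25, 1656: 366 days (Feb 29, 1656 is in that span).
Sep 25, 1656 → Sep 25, 1657: 365 days.
Sep 25, 1657 → Sep 25, 1658: 365 days.
Sep 25, 1658 → Sep 25, 1659: 365 days.
Sep 25, 1659 → Sep 25, 1660: 366 days (Feb 29, 1660 is in that span).
Sep 25, 1660 → Sep 25, 1661: 365 days.
Sep 25, 1661 → Sep 25, 1662: 365 days.
Sep 25, 1662 → Sep 25, 1663: 365 days.
Sep 25, 1663 → Sep 25, 1664: 366 days (Feb 29, 1664 is in that span).
Sep 25, 1664 → Sep 25, 1665: 365 days.
Sep 25, 1665 → Sep 25, 1666: 365 days.
Sep 25, 1666 → Sep 25, 1667: 365 days.
Sep 25, 1667 → Sep 25, 1668: 366 days (Feb 29, 1668 is in that span).
Sep 25, 1668 → Sep 25, 1669: 365 days.
Sep 25, 1669 → Sep 25, 1670: 365 days.
Sep 25, 1670 → Sep 25, 1671: 365 days.
Sep 25, 1671 → Sep 25, 1672: 366 days (Feb 29, 1672 is in that span).
Sep 25, 1672 → Oct 25, 1672: 30 days (September has 30).
Oct 25, 1672 → Nov 25, 1672: 31 days (October has 31).
Nov 25, 1672 → Dec 25, 1672: 30 days (November has 30).
Dec 25, 1672 → Jan 19, 1673: 25 days.
Total: 7787 days.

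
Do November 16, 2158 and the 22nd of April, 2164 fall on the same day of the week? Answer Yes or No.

No

From Nov 16, 2158 to Apr 22, 2164 is 1984 days.
1984 mod 7 = 3, so they are different weekdays.
(Nov 16, 2158 is a Thursday; Apr 22, 2164 is a Sunday.)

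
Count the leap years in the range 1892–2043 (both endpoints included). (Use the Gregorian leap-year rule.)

Multiples of 4 in [1892,2043]: 38.
Of those, multiples of 100: 2 (not leap unless ÷400).
Multiples of 400: 1.
Leap years = 38 − 2 + 1 = 37.

37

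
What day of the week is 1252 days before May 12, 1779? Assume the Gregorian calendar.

First find the weekday of May 12, 1779. Doomsday rule: the anchor day for the 1700s is Sunday. For year 79: 79÷12 = 6 r 7, and 7÷4 = 1, so 6+7+1 = 14.
Sunday + 14 ≡ Sunday — that's 1779's doomsday.
In May the doomsday date is May 9.
May 12 is 3 days after May 9; 3 mod 7 = 3, so Sunday + 3 = Wednesday.
1252 mod 7 = 6, so 1252 days before a Wednesday is Wednesday − 6 = Thursday.

Thursday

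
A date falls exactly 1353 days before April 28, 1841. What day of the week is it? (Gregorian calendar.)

Monday

First find the weekday of Apr 28, 1841. Doomsday rule: the anchor day for the 1800s is Friday. For year 41: 41÷12 = 3 r 5, and 5÷4 = 1, so 3+5+1 = 9.
Friday + 9 ≡ Sunday — that's 1841's doomsday.
In April the doomsday date is Apr 4.
Apr 28 is 24 days after Apr 4; 24 mod 7 = 3, so Sunday + 3 = Wednesday.
1353 mod 7 = 2, so 1353 days before a Wednesday is Wednesday − 2 = Monday.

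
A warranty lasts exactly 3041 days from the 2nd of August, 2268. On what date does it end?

November 29, 2276

+365 (one year) → Aug 2, 2269 (2676 left).
+365 (one year) → Aug 2, 2270 (2311 left).
+365 (one year) → Aug 2, 2271 (1946 left).
+366 (one year; includes Feb 29, 2272) → Aug 2, 2272 (1580 left).
+365 (one year) → Aug 2, 2273 (1215 left).
+365 (one year) → Aug 2, 2274 (850 left).
+365 (one year) → Aug 2, 2275 (485 left).
+366 (one year; includes Feb 29, 2276) → Aug 2, 2276 (119 left).
Aug has 31 days: +30 → Sep 1, 2276 (89 left).
Sep has 30 days: +30 → Oct 1, 2276 (59 left).
Oct has 31 days: +31 → Nov 1, 2276 (28 left).
+28 → Nov 29, 2276.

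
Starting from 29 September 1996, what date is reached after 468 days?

+365 (one year) → Sep 29, 1997 (103 left).
Sep has 30 days: +2 → Oct 1, 1997 (101 left).
Oct has 31 days: +31 → Nov 1, 1997 (70 left).
Nov has 30 days: +30 → Dec 1, 1997 (40 left).
Dec has 31 days: +31 → Jan 1, 1998 (9 left).
+9 → Jan 10, 1998.

January 10, 1998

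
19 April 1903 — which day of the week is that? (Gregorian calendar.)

Doomsday rule: the anchor day for the 1900s is Wednesday. For year 03: 3÷12 = 0 r 3, and 3÷4 = 0, so 0+3+0 = 3.
Wednesday + 3 ≡ Saturday — that's 1903's doomsday.
In April the doomsday date is Apr 4.
Apr 19 is 15 days after Apr 4; 15 mod 7 = 1, so Saturday + 1 = Sunday.

Sunday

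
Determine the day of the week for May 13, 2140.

Friday

Doomsday rule: the anchor day for the 2100s is Sunday. For year 40: 40÷12 = 3 r 4, and 4÷4 = 1, so 3+4+1 = 8.
Sunday + 8 ≡ Monday — that's 2140's doomsday.
In May the doomsday date is May 9.
May 13 is 4 days after May 9; 4 mod 7 = 4, so Monday + 4 = Friday.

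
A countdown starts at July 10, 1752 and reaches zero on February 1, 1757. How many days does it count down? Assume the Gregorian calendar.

Jul 10, 1752 → Jul 10, 1753: 365 days.
Jul 10, 1753 → Jul 10, 1754: 365 days.
Jul 10, 1754 → Jul 10, 1755: 365 days.
Jul 10, 1755 → Jul 10, 1756: 366 days (Feb 29, 1756 is in that span).
Jul 10, 1756 → Aug 10, 1756: 31 days (July has 31).
Aug 10, 1756 → Sep 10, 1756: 31 days (August has 31).
Sep 10, 1756 → Oct 10, 1756: 30 days (September has 30).
Oct 10, 1756 → Nov 10, 1756: 31 days (October has 31).
Nov 10, 1756 → Dec 10, 1756: 30 days (November has 30).
Dec 10, 1756 → Jan 10, 1757: 31 days (December has 31).
Jan 10, 1757 → Feb 1, 1757: 22 days.
Total: 1667 days.

1667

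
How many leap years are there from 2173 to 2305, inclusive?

Multiples of 4 in [2173,2305]: 33.
Of those, multiples of 100: 2 (not leap unless ÷400).
Multiples of 400: 0.
Leap years = 33 − 2 + 0 = 31.

31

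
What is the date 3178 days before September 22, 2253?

−365 (one year) → Sep 22, 2252 (2813 left).
−366 (one year; includes Feb 29, 2252) → Sep 22, 2251 (2447 left).
−365 (one year) → Sep 22, 2250 (2082 left).
−365 (one year) → Sep 22, 2249 (1717 left).
−365 (one year) → Sep 22, 2248 (1352 left).
−366 (one year; includes Feb 29, 2248) → Sep 22, 2247 (986 left).
−365 (one year) → Sep 22, 2246 (621 left).
−365 (one year) → Sep 22, 2245 (256 left).
−22 → Aug 31, 2245 (end of Aug, 31 days; 234 left).
−31 → Jul 31, 2245 (end of Jul, 31 days; 203 left).
−31 → Jun 30, 2245 (end of Jun, 30 days; 172 left).
−30 → May 31, 2245 (end of May, 31 days; 142 left).
−31 → Apr 30, 2245 (end of Apr, 30 days; 111 left).
−30 → Mar 31, 2245 (end of Mar, 31 days; 81 left).
−31 → Feb 28, 2245 (end of Feb, 28 days; 50 left).
−28 → Jan 31, 2245 (end of Jan, 31 days; 22 left).
−22 → Jan 9, 2245.

January 9, 2245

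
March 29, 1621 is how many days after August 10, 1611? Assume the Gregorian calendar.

3519

Aug 10, 1611 → Aug 10, 1612: 366 days (Feb 29, 1612 is in that span).
Aug 10, 1612 → Aug 10, 1613: 365 days.
Aug 10, 1613 → Aug 10, 1614: 365 days.
Aug 10, 1614 → Aug 10, 1615: 365 days.
Aug 10, 1615 → Aug 10, 1616: 366 days (Feb 29, 1616 is in that span).
Aug 10, 1616 → Aug 10, 1617: 365 days.
Aug 10, 1617 → Aug 10, 1618: 365 days.
Aug 10, 1618 → Aug 10, 1619: 365 days.
Aug 10, 1619 → Aug 10, 1620: 366 days (Feb 29, 1620 is in that span).
Aug 10, 1620 → Sep 10, 1620: 31 days (August has 31).
Sep 10, 1620 → Oct 10, 1620: 30 days (September has 30).
Oct 10, 1620 → Nov 10, 1620: 31 days (October has 31).
Nov 10, 1620 → Dec 10, 1620: 30 days (November has 30).
Dec 10, 1620 → Jan 10, 1621: 31 days (December has 31).
Jan 10, 1621 → Feb 10, 1621: 31 days (January has 31).
Feb 10, 1621 → Mar 10, 1621: 28 days (February has 28).
Mar 10, 1621 → Mar 29, 1621: 19 days.
Total: 3519 days.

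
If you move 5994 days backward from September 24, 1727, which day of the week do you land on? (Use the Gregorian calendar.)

First find the weekday of Sep 24, 1727. Doomsday rule: the anchor day for the 1700s is Sunday. For year 27: 27÷12 = 2 r 3, and 3÷4 = 0, so 2+3+0 = 5.
Sunday + 5 ≡ Friday — that's 1727's doomsday.
In September the doomsday date is Sep 5.
Sep 24 is 19 days after Sep 5; 19 mod 7 = 5, so Friday + 5 = Wednesday.
5994 mod 7 = 2, so 5994 days before a Wednesday is Wednesday − 2 = Monday.

Monday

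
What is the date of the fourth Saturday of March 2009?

March 28, 2009

March 1, 2009 is a Sunday.
The first Saturday is therefore March 7 (6 days later).
The fourth Saturday is 7 + 3×7 = March 28.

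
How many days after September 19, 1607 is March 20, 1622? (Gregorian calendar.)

5296

Sep 19, 1607 → Sep 19, 1608: 366 days (Feb 29, 1608 is in that span).
Sep 19, 1608 → Sep 19, 1609: 365 days.
Sep 19, 1609 → Sep 19, 1610: 365 days.
Sep 19, 1610 → Sep 19, 1611: 365 days.
Sep 19, 1611 → Sep 19, 1612: 366 days (Feb 29, 1612 is in that span).
Sep 19, 1612 → Sep 19, 1613: 365 days.
Sep 19, 1613 → Sep 19, 1614: 365 days.
Sep 19, 1614 → Sep 19, 1615: 365 days.
Sep 19, 1615 → Sep 19, 1616: 366 days (Feb 29, 1616 is in that span).
Sep 19, 1616 → Sep 19, 1617: 365 days.
Sep 19, 1617 → Sep 19, 1618: 365 days.
Sep 19, 1618 → Sep 19, 1619: 365 days.
Sep 19, 1619 → Sep 19, 1620: 366 days (Feb 29, 1620 is in that span).
Sep 19, 1620 → Sep 19, 1621: 365 days.
Sep 19, 1621 → Oct 19, 1621: 30 days (September has 30).
Oct 19, 1621 → Nov 19, 1621: 31 days (October has 31).
Nov 19, 1621 → Dec 19, 1621: 30 days (November has 30).
Dec 19, 1621 → Jan 19, 1622: 31 days (December has 31).
Jan 19, 1622 → Feb 19, 1622: 31 days (January has 31).
Feb 19, 1622 → Mar 19, 1622: 28 days (February has 28).
Mar 19, 1622 → Mar 20, 1622: 1 days.
Total: 5296 days.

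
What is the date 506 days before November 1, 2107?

June 13, 2106

−365 (one year) → Nov 1, 2106 (141 left).
−1 → Oct 31, 2106 (end of Oct, 31 days; 140 left).
−31 → Sep 30, 2106 (end of Sep, 30 days; 109 left).
−30 → Aug 31, 2106 (end of Aug, 31 days; 79 left).
−31 → Jul 31, 2106 (end of Jul, 31 days; 48 left).
−31 → Jun 30, 2106 (end of Jun, 30 days; 17 left).
−17 → Jun 13, 2106.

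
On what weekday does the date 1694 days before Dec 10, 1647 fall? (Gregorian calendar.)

First find the weekday of Dec 10, 1647. Doomsday rule: the anchor day for the 1600s is Tuesday. For year 47: 47÷12 = 3 r 11, and 11÷4 = 2, so 3+11+2 = 16.
Tuesday + 16 ≡ Thursday — that's 1647's doomsday.
In December the doomsday date is Dec 12.
Dec 10 is 2 days before Dec 12; 2 mod 7 = 2, so Thursday − 2 = Tuesday.
1694 mod 7 = 0, so 1694 days before a Tuesday is Tuesday − 0 = Tuesday.

Tuesday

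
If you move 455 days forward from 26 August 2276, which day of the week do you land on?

First find the weekday of Aug 26, 2276. Doomsday rule: the anchor day for the 2200s is Friday. For year 76: 76÷12 = 6 r 4, and 4÷4 = 1, so 6+4+1 = 11.
Friday + 11 ≡ Tuesday — that's 2276's doomsday.
In August the doomsday date is Aug 8.
Aug 26 is 18 days after Aug 8; 18 mod 7 = 4, so Tuesday + 4 = Saturday.
455 mod 7 = 0, so 455 days after a Saturday is Saturday + 0 = Saturday.

Saturday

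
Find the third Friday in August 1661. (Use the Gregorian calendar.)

August 1, 1661 is a Monday.
The first Friday is therefore August 5 (4 days later).
The third Friday is 5 + 2×7 = August 19.

August 19, 1661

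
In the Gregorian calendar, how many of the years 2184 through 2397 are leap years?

Multiples of 4 in [2184,2397]: 54.
Of those, multiples of 100: 2 (not leap unless ÷400).
Multiples of 400: 0.
Leap years = 54 − 2 + 0 = 52.

52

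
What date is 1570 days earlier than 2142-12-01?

August 14, 2138

−365 (one year) → Dec 1, 2141 (1205 left).
−365 (one year) → Dec 1, 2140 (840 left).
−366 (one year; includes Feb 29, 2140) → Dec 1, 2139 (474 left).
−365 (one year) → Dec 1, 2138 (109 left).
−1 → Nov 30, 2138 (end of Nov, 30 days; 108 left).
−30 → Oct 31, 2138 (end of Oct, 31 days; 78 left).
−31 → Sep 30, 2138 (end of Sep, 30 days; 47 left).
−30 → Aug 31, 2138 (end of Aug, 31 days; 17 left).
−17 → Aug 14, 2138.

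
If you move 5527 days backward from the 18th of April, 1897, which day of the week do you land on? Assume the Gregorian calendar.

Wednesday

First find the weekday of Apr 18, 1897. Doomsday rule: the anchor day for the 1800s is Friday. For year 97: 97÷12 = 8 r 1, and 1÷4 = 0, so 8+1+0 = 9.
Friday + 9 ≡ Sunday — that's 1897's doomsday.
In April the doomsday date is Apr 4.
Apr 18 is 14 days after Apr 4; 14 mod 7 = 0, so Sunday + 0 = Sunday.
5527 mod 7 = 4, so 5527 days before a Sunday is Sunday − 4 = Wednesday.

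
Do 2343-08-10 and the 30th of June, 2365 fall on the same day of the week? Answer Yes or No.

No

From Aug 10, 2343 to Jun 30, 2365 is 7995 days.
7995 mod 7 = 1, so they are different weekdays.
(Aug 10, 2343 is a Tuesday; Jun 30, 2365 is a Wednesday.)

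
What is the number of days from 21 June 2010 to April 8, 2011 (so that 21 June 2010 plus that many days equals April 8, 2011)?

291

Jun 21, 2010 → Jul 21, 2010: 30 days (June has 30).
Jul 21, 2010 → Aug 21, 2010: 31 days (July has 31).
Aug 21, 2010 → Sep 21, 2010: 31 days (August has 31).
Sep 21, 2010 → Oct 21, 2010: 30 days (September has 30).
Oct 21, 2010 → Nov 21, 2010: 31 days (October has 31).
Nov 21, 2010 → Dec 21, 2010: 30 days (November has 30).
Dec 21, 2010 → Jan 21, 2011: 31 days (December has 31).
Jan 21, 2011 → Feb 21, 2011: 31 days (January has 31).
Feb 21, 2011 → Mar 21, 2011: 28 days (February has 28).
Mar 21, 2011 → Apr 8, 2011: 18 days.
Total: 291 days.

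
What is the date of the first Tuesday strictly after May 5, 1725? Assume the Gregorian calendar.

May 5, 1725 is a Saturday.
From Saturday to the next Tuesday is 3 days.
May 5, 1725 + 3 = May 8, 1725.

May 8, 1725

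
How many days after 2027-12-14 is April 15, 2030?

853

Dec 14, 2027 → Dec 14, 2028: 366 days (Feb 29, 2028 is in that span).
Dec 14, 2028 → Dec 14, 2029: 365 days.
Dec 14, 2029 → Jan 14, 2030: 31 days (December has 31).
Jan 14, 2030 → Feb 14, 2030: 31 days (January has 31).
Feb 14, 2030 → Mar 14, 2030: 28 days (February has 28).
Mar 14, 2030 → Apr 14, 2030: 31 days (March has 31).
Apr 14, 2030 → Apr 15, 2030: 1 days.
Total: 853 days.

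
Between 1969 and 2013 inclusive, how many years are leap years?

Multiples of 4 in [1969,2013]: 11.
Of those, multiples of 100: 1 (not leap unless ÷400).
Multiples of 400: 1.
Leap years = 11 − 1 + 1 = 11.

11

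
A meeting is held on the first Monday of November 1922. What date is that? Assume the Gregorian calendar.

November 6, 1922

November 1, 1922 is a Wednesday.
The first Monday is therefore November 6 (5 days later).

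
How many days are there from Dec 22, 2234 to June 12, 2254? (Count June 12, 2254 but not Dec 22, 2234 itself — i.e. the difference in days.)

Dec 22, 2234 → Dec 22, 2235: 365 days.
Dec 22, 2235 → Dec 22, 2236: 366 days (Feb 29, 2236 is in that span).
Dec 22, 2236 → Dec 22, 2237: 365 days.
Dec 22, 2237 → Dec 22, 2238: 365 days.
Dec 22, 2238 → Dec 22, 2239: 365 days.
Dec 22, 2239 → Dec 22, 2240: 366 days (Feb 29, 2240 is in that span).
Dec 22, 2240 → Dec 22, 2241: 365 days.
Dec 22, 2241 → Dec 22, 2242: 365 days.
Dec 22, 2242 → Dec 22, 2243: 365 days.
Dec 22, 2243 → Dec 22, 2244: 366 days (Feb 29, 2244 is in that span).
Dec 22, 2244 → Dec 22, 2245: 365 days.
Dec 22, 2245 → Dec 22, 2246: 365 days.
Dec 22, 2246 → Dec 22, 2247: 365 days.
Dec 22, 2247 → Dec 22, 2248: 366 days (Feb 29, 2248 is in that span).
Dec 22, 2248 → Dec 22, 2249: 365 days.
Dec 22, 2249 → Dec 22, 2250: 365 days.
Dec 22, 2250 → Dec 22, 2251: 365 days.
Dec 22, 2251 → Dec 22, 2252: 366 days (Feb 29, 2252 is in that span).
Dec 22, 2252 → Dec 22, 2253: 365 days.
Dec 22, 2253 → Jan 22, 2254: 31 days (December has 31).
Jan 22, 2254 → Feb 22, 2254: 31 days (January has 31).
Feb 22, 2254 → Mar 22, 2254: 28 days (February has 28).
Mar 22, 2254 → Apr 22, 2254: 31 days (March has 31).
Apr 22, 2254 → May 22, 2254: 30 days (April has 30).
May 22, 2254 → Jun 12, 2254: 21 days.
Total: 7112 days.

7112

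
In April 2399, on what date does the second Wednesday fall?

April 1, 2399 is a Thursday.
The first Wednesday is therefore April 7 (6 days later).
The second Wednesday is 7 + 1×7 = April 14.

April 14, 2399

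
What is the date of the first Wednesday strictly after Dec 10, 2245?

December 17, 2245

Dec 10, 2245 is a Wednesday.
From Wednesday to the next Wednesday is 7 days.
Dec 10, 2245 + 7 = Dec 17, 2245.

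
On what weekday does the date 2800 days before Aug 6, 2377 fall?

Aug 6, 2377 is a Saturday.
2800 mod 7 = 0, so 2800 days before a Saturday is Saturday − 0 = Saturday.

Saturday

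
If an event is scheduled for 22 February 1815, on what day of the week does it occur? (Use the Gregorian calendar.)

January 1, 1815 is a Sunday.
Jan 1, 1815 → Feb 1, 1815: 31 days (January has 31).
Feb 1, 1815 → Feb 22, 1815: 21 days.
Total: 52 days.
52 mod 7 = 3, so Sunday + 3 = Wednesday.

Wednesday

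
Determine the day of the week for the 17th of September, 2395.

Sunday

Doomsday rule: the anchor day for the 2300s is Wednesday. For year 95: 95÷12 = 7 r 11, and 11÷4 = 2, so 7+11+2 = 20.
Wednesday + 20 ≡ Tuesday — that's 2395's doomsday.
In September the doomsday date is Sep 5.
Sep 17 is 12 days after Sep 5; 12 mod 7 = 5, so Tuesday + 5 = Sunday.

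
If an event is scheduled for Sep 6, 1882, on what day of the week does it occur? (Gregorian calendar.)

Wednesday

Doomsday rule: the anchor day for the 1800s is Friday. For year 82: 82÷12 = 6 r 10, and 10÷4 = 2, so 6+10+2 = 18.
Friday + 18 ≡ Tuesday — that's 1882's doomsday.
In September the doomsday date is Sep 5.
Sep 6 is 1 day after Sep 5; 1 mod 7 = 1, so Tuesday + 1 = Wednesday.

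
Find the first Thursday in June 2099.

June 1, 2099 is a Monday.
The first Thursday is therefore June 4 (3 days later).

June 4, 2099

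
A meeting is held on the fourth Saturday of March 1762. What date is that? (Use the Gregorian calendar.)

March 1, 1762 is a Monday.
The first Saturday is therefore March 6 (5 days later).
The fourth Saturday is 6 + 3×7 = March 27.

March 27, 1762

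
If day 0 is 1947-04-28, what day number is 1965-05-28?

6605

Apr 28, 1947 → Apr 28, 1948: 366 days (Feb 29, 1948 is in that span).
Apr 28, 1948 → Apr 28, 1949: 365 days.
Apr 28, 1949 → Apr 28, 1950: 365 days.
Apr 28, 1950 → Apr 28, 1951: 365 days.
Apr 28, 1951 → Apr 28, 1952: 366 days (Feb 29, 1952 is in that span).
Apr 28, 1952 → Apr 28, 1953: 365 days.
Apr 28, 1953 → Apr 28, 1954: 365 days.
Apr 28, 1954 → Apr 28, 1955: 365 days.
Apr 28, 1955 → Apr 28, 1956: 366 days (Feb 29, 1956 is in that span).
Apr 28, 1956 → Apr 28, 1957: 365 days.
Apr 28, 1957 → Apr 28, 1958: 365 days.
Apr 28, 1958 → Apr 28, 1959: 365 days.
Apr 28, 1959 → Apr 28, 1960: 366 days (Feb 29, 1960 is in that span).
Apr 28, 1960 → Apr 28, 1961: 365 days.
Apr 28, 1961 → Apr 28, 1962: 365 days.
Apr 28, 1962 → Apr 28, 1963: 365 days.
Apr 28, 1963 → Apr 28, 1964: 366 days (Feb 29, 1964 is in that span).
Apr 28, 1964 → May 28, 1964: 30 days (April has 30).
May 28, 1964 → Jun 28, 1964: 31 days (May has 31).
Jun 28, 1964 → Jul 28, 1964: 30 days (June has 30).
Jul 28, 1964 → Aug 28, 1964: 31 days (July has 31).
Aug 28, 1964 → Sep 28, 1964: 31 days (August has 31).
Sep 28, 1964 → Oct 28, 1964: 30 days (September has 30).
Oct 28, 1964 → Nov 28, 1964: 31 days (October has 31).
Nov 28, 1964 → Dec 28, 1964: 30 days (November has 30).
Dec 28, 1964 → Jan 28, 1965: 31 days (December has 31).
Jan 28, 1965 → Feb 28, 1965: 31 days (January has 31).
Feb 28, 1965 → Mar 28, 1965: 28 days (February has 28).
Mar 28, 1965 → Apr 28, 1965: 31 days (March has 31).
Apr 28, 1965 → May 28, 1965: 30 days.
Total: 6605 days.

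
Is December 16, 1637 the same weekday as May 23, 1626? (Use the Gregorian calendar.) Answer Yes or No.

No

From May 23, 1626 to Dec 16, 1637 is 4225 days.
4225 mod 7 = 4, so they are different weekdays.
(May 23, 1626 is a Saturday; Dec 16, 1637 is a Wednesday.)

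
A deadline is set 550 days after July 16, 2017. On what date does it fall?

+365 (one year) → Jul 16, 2018 (185 left).
Jul has 31 days: +16 → Aug 1, 2018 (169 left).
Aug has 31 days: +31 → Sep 1, 2018 (138 left).
Sep has 30 days: +30 → Oct 1, 2018 (108 left).
Oct has 31 days: +31 → Nov 1, 2018 (77 left).
Nov has 30 days: +30 → Dec 1, 2018 (47 left).
Dec has 31 days: +31 → Jan 1, 2019 (16 left).
+16 → Jan 17, 2019.

January 17, 2019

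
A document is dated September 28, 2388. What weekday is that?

Doomsday rule: the anchor day for the 2300s is Wednesday. For year 88: 88÷12 = 7 r 4, and 4÷4 = 1, so 7+4+1 = 12.
Wednesday + 12 ≡ Monday — that's 2388's doomsday.
In September the doomsday date is Sep 5.
Sep 28 is 23 days after Sep 5; 23 mod 7 = 2, so Monday + 2 = Wednesday.

Wednesday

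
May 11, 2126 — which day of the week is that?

Saturday

Doomsday rule: the anchor day for the 2100s is Sunday. For year 26: 26÷12 = 2 r 2, and 2÷4 = 0, so 2+2+0 = 4.
Sunday + 4 ≡ Thursday — that's 2126's doomsday.
In May the doomsday date is May 9.
May 11 is 2 days after May 9; 2 mod 7 = 2, so Thursday + 2 = Saturday.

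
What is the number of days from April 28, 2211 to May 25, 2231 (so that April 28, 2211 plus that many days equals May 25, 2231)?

7332

Apr 28, 2211 → Apr 28, 2212: 366 days (Feb 29, 2212 is in that span).
Apr 28, 2212 → Apr 28, 2213: 365 days.
Apr 28, 2213 → Apr 28, 2214: 365 days.
Apr 28, 2214 → Apr 28, 2215: 365 days.
Apr 28, 2215 → Apr 28, 2216: 366 days (Feb 29, 2216 is in that span).
Apr 28, 2216 → Apr 28, 2217: 365 days.
Apr 28, 2217 → Apr 28, 2218: 365 days.
Apr 28, 2218 → Apr 28, 2219: 365 days.
Apr 28, 2219 → Apr 28, 2220: 366 days (Feb 29, 2220 is in that span).
Apr 28, 2220 → Apr 28, 2221: 365 days.
Apr 28, 2221 → Apr 28, 2222: 365 days.
Apr 28, 2222 → Apr 28, 2223: 365 days.
Apr 28, 2223 → Apr 28, 2224: 366 days (Feb 29, 2224 is in that span).
Apr 28, 2224 → Apr 28, 2225: 365 days.
Apr 28, 2225 → Apr 28, 2226: 365 days.
Apr 28, 2226 → Apr 28, 2227: 365 days.
Apr 28, 2227 → Apr 28, 2228: 366 days (Feb 29, 2228 is in that span).
Apr 28, 2228 → Apr 28, 2229: 365 days.
Apr 28, 2229 → Apr 28, 2230: 365 days.
Apr 28, 2230 → May 28, 2230: 30 days (April has 30).
May 28, 2230 → Jun 28, 2230: 31 days (May has 31).
Jun 28, 2230 → Jul 28, 2230: 30 days (June has 30).
Jul 28, 2230 → Aug 28, 2230: 31 days (July has 31).
Aug 28, 2230 → Sep 28, 2230: 31 days (August has 31).
Sep 28, 2230 → Oct 28, 2230: 30 days (September has 30).
Oct 28, 2230 → Nov 28, 2230: 31 days (October has 31).
Nov 28, 2230 → Dec 28, 2230: 30 days (November has 30).
Dec 28, 2230 → Jan 28, 2231: 31 days (December has 31).
Jan 28, 2231 → Feb 28, 2231: 31 days (January has 31).
Feb 28, 2231 → Mar 28, 2231: 28 days (February has 28).
Mar 28, 2231 → Apr 28, 2231: 31 days (March has 31).
Apr 28, 2231 → May 25, 2231: 27 days.
Total: 7332 days.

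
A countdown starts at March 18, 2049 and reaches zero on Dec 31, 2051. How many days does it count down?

Mar 18, 2049 → Mar 18, 2050: 365 days.
Mar 18, 2050 → Mar 18, 2051: 365 days.
Mar 18, 2051 → Apr 18, 2051: 31 days (March has 31).
Apr 18, 2051 → May 18, 2051: 30 days (April has 30).
May 18, 2051 → Jun 18, 2051: 31 days (May has 31).
Jun 18, 2051 → Jul 18, 2051: 30 days (June has 30).
Jul 18, 2051 → Aug 18, 2051: 31 days (July has 31).
Aug 18, 2051 → Sep 18, 2051: 31 days (August has 31).
Sep 18, 2051 → Oct 18, 2051: 30 days (September has 30).
Oct 18, 2051 → Nov 18, 2051: 31 days (October has 31).
Nov 18, 2051 → Dec 18, 2051: 30 days (November has 30).
Dec 18, 2051 → Dec 31, 2051: 13 days.
Total: 1018 days.

1018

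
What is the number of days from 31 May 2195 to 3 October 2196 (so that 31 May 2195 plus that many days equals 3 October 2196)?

491

May 31, 2195 → May 31, 2196: 366 days (Feb 29, 2196 is in that span).
May 31, 2196 → Jun 30, 2196: 30 days (May has 31).
Jun 30, 2196 → Jul 30, 2196: 30 days (June has 30).
Jul 30, 2196 → Aug 30, 2196: 31 days (July has 31).
Aug 30, 2196 → Sep 30, 2196: 31 days (August has 31).
Sep 30, 2196 → Oct 3, 2196: 3 days.
Total: 491 days.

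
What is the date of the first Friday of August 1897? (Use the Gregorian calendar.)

August 6, 1897

August 1, 1897 is a Sunday.
The first Friday is therefore August 6 (5 days later).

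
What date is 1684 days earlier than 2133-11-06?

−365 (one year) → Nov 6, 2132 (1319 left).
−366 (one year; includes Feb 29, 2132) → Nov 6, 2131 (953 left).
−365 (one year) → Nov 6, 2130 (588 left).
−365 (one year) → Nov 6, 2129 (223 left).
−6 → Oct 31, 2129 (end of Oct, 31 days; 217 left).
−31 → Sep 30, 2129 (end of Sep, 30 days; 186 left).
−30 → Aug 31, 2129 (end of Aug, 31 days; 156 left).
−31 → Jul 31, 2129 (end of Jul, 31 days; 125 left).
−31 → Jun 30, 2129 (end of Jun, 30 days; 94 left).
−30 → May 31, 2129 (end of May, 31 days; 64 left).
−31 → Apr 30, 2129 (end of Apr, 30 days; 33 left).
−30 → Mar 31, 2129 (end of Mar, 31 days; 3 left).
−3 → Mar 28, 2129.

March 28, 2129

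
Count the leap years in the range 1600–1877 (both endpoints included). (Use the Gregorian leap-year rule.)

68

Multiples of 4 in [1600,1877]: 70.
Of those, multiples of 100: 3 (not leap unless ÷400).
Multiples of 400: 1.
Leap years = 70 − 3 + 1 = 68.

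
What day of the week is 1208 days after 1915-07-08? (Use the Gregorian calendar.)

Jul 8, 1915 is a Thursday.
1208 mod 7 = 4, so 1208 days after a Thursday is Thursday + 4 = Monday.

Monday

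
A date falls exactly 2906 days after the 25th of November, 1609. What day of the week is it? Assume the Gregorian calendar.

Thursday

Nov 25, 1609 is a Wednesday.
2906 mod 7 = 1, so 2906 days after a Wednesday is Wednesday + 1 = Thursday.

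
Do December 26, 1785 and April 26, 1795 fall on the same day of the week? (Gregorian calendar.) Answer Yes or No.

No

From Dec 26, 1785 to Apr 26, 1795 is 3408 days.
3408 mod 7 = 6, so they are different weekdays.
(Dec 26, 1785 is a Monday; Apr 26, 1795 is a Sunday.)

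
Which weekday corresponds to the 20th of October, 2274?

Tuesday

Doomsday rule: the anchor day for the 2200s is Friday. For year 74: 74÷12 = 6 r 2, and 2÷4 = 0, so 6+2+0 = 8.
Friday + 8 ≡ Saturday — that's 2274's doomsday.
In October the doomsday date is Oct 10.
Oct 20 is 10 days after Oct 10; 10 mod 7 = 3, so Saturday + 3 = Tuesday.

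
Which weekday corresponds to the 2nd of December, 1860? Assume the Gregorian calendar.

Doomsday rule: the anchor day for the 1800s is Friday. For year 60: 60÷12 = 5 r 0, and 0÷4 = 0, so 5+0+0 = 5.
Friday + 5 ≡ Wednesday — that's 1860's doomsday.
In December the doomsday date is Dec 12.
Dec 2 is 10 days before Dec 12; 10 mod 7 = 3, so Wednesday − 3 = Sunday.

Sunday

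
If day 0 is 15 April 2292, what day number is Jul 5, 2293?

446

Apr 15, 2292 → Apr 15, 2293: 365 days.
Apr 15, 2293 → May 15, 2293: 30 days (April has 30).
May 15, 2293 → Jun 15, 2293: 31 days (May has 31).
Jun 15, 2293 → Jul 5, 2293: 20 days.
Total: 446 days.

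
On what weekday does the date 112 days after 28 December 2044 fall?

Wednesday

Dec 28, 2044 is a Wednesday.
112 mod 7 = 0, so 112 days after a Wednesday is Wednesday + 0 = Wednesday.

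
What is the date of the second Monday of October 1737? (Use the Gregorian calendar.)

October 1, 1737 is a Tuesday.
The first Monday is therefore October 7 (6 days later).
The second Monday is 7 + 1×7 = October 14.

October 14, 1737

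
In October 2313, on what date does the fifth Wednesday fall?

October 29, 2313

October 1, 2313 is a Wednesday.
The first Wednesday is therefore October 1 (same day).
The fifth Wednesday is 1 + 4×7 = October 29.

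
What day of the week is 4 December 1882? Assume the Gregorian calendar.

Monday

Doomsday rule: the anchor day for the 1800s is Friday. For year 82: 82÷12 = 6 r 10, and 10÷4 = 2, so 6+10+2 = 18.
Friday + 18 ≡ Tuesday — that's 1882's doomsday.
In December the doomsday date is Dec 12.
Dec 4 is 8 days before Dec 12; 8 mod 7 = 1, so Tuesday − 1 = Monday.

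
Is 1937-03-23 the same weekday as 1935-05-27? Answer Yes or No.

From May 27, 1935 to Mar 23, 1937 is 666 days.
666 mod 7 = 1, so they are different weekdays.
(May 27, 1935 is a Monday; Mar 23, 1937 is a Tuesday.)

No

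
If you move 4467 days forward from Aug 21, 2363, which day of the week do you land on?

Thursday

First find the weekday of Aug 21, 2363. Doomsday rule: the anchor day for the 2300s is Wednesday. For year 63: 63÷12 = 5 r 3, and 3÷4 = 0, so 5+3+0 = 8.
Wednesday + 8 ≡ Thursday — that's 2363's doomsday.
In August the doomsday date is Aug 8.
Aug 21 is 13 days after Aug 8; 13 mod 7 = 6, so Thursday + 6 = Wednesday.
4467 mod 7 = 1, so 4467 days after a Wednesday is Wednesday + 1 = Thursday.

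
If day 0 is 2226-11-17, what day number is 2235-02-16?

3013

Nov 17, 2226 → Nov 17, 2227: 365 days.
Nov 17, 2227 → Nov 17, 2228: 366 days (Feb 29, 2228 is in that span).
Nov 17, 2228 → Nov 17, 2229: 365 days.
Nov 17, 2229 → Nov 17, 2230: 365 days.
Nov 17, 2230 → Nov 17, 2231: 365 days.
Nov 17, 2231 → Nov 17, 2232: 366 days (Feb 29, 2232 is in that span).
Nov 17, 2232 → Nov 17, 2233: 365 days.
Nov 17, 2233 → Nov 17, 2234: 365 days.
Nov 17, 2234 → Dec 17, 2234: 30 days (November has 30).
Dec 17, 2234 → Jan 17, 2235: 31 days (December has 31).
Jan 17, 2235 → Feb 16, 2235: 30 days.
Total: 3013 days.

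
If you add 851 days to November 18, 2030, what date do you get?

March 18, 2033

+365 (one year) → Nov 18, 2031 (486 left).
+366 (one year; includes Feb 29, 2032) → Nov 18, 2032 (120 left).
Nov has 30 days: +13 → Dec 1, 2032 (107 left).
Dec has 31 days: +31 → Jan 1, 2033 (76 left).
Jan has 31 days: +31 → Feb 1, 2033 (45 left).
Feb has 28 days: +28 → Mar 1, 2033 (17 left).
+17 → Mar 18, 2033.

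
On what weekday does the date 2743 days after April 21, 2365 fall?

Apr 21, 2365 is a Wednesday.
2743 mod 7 = 6, so 2743 days after a Wednesday is Wednesday + 6 = Tuesday.

Tuesday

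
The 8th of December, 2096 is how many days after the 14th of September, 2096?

85

Sep 14, 2096 → Oct 14, 2096: 30 days (September has 30).
Oct 14, 2096 → Nov 14, 2096: 31 days (October has 31).
Nov 14, 2096 → Dec 8, 2096: 24 days.
Total: 85 days.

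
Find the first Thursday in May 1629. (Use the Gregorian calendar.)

May 3, 1629

May 1, 1629 is a Tuesday.
The first Thursday is therefore May 3 (2 days later).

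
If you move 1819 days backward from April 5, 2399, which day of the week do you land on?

First find the weekday of Apr 5, 2399. Doomsday rule: the anchor day for the 2300s is Wednesday. For year 99: 99÷12 = 8 r 3, and 3÷4 = 0, so 8+3+0 = 11.
Wednesday + 11 ≡ Sunday — that's 2399's doomsday.
In April the doomsday date is Apr 4.
Apr 5 is 1 day after Apr 4; 1 mod 7 = 1, so Sunday + 1 = Monday.
1819 mod 7 = 6, so 1819 days before a Monday is Monday − 6 = Tuesday.

Tuesday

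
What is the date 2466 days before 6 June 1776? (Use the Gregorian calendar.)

September 5, 1769

−366 (one year; includes Feb 29, 1776) → Jun 6, 1775 (2100 left).
−365 (one year) → Jun 6, 1774 (1735 left).
−365 (one year) → Jun 6, 1773 (1370 left).
−365 (one year) → Jun 6, 1772 (1005 left).
−366 (one year; includes Feb 29, 1772) → Jun 6, 1771 (639 left).
−365 (one year) → Jun 6, 1770 (274 left).
−6 → May 31, 1770 (end of May, 31 days; 268 left).
−31 → Apr 30, 1770 (end of Apr, 30 days; 237 left).
−30 → Mar 31, 1770 (end of Mar, 31 days; 207 left).
−31 → Feb 28, 1770 (end of Feb, 28 days; 176 left).
−28 → Jan 31, 1770 (end of Jan, 31 days; 148 left).
−31 → Dec 31, 1769 (end of Dec, 31 days; 117 left).
−31 → Nov 30, 1769 (end of Nov, 30 days; 86 left).
−30 → Oct 31, 1769 (end of Oct, 31 days; 56 left).
−31 → Sep 30, 1769 (end of Sep, 30 days; 25 left).
−25 → Sep 5, 1769.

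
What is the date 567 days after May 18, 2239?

December 5, 2240

+366 (one year; includes Feb 29, 2240) → May 18, 2240 (201 left).
May has 31 days: +14 → Jun 1, 2240 (187 left).
Jun has 30 days: +30 → Jul 1, 2240 (157 left).
Jul has 31 days: +31 → Aug 1, 2240 (126 left).
Aug has 31 days: +31 → Sep 1, 2240 (95 left).
Sep has 30 days: +30 → Oct 1, 2240 (65 left).
Oct has 31 days: +31 → Nov 1, 2240 (34 left).
Nov has 30 days: +30 → Dec 1, 2240 (4 left).
+4 → Dec 5, 2240.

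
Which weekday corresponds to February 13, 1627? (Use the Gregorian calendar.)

Doomsday rule: the anchor day for the 1600s is Tuesday. For year 27: 27÷12 = 2 r 3, and 3÷4 = 0, so 2+3+0 = 5.
Tuesday + 5 ≡ Sunday — that's 1627's doomsday.
In February the doomsday date is Feb 28 (1627 is not a leap year).
Feb 13 is 15 days before Feb 28; 15 mod 7 = 1, so Sunday − 1 = Saturday.

Saturday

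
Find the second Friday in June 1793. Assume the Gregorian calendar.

June 1, 1793 is a Saturday.
The first Friday is therefore June 7 (6 days later).
The second Friday is 7 + 1×7 = June 14.

June 14, 1793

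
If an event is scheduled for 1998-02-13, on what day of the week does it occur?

January 1, 1998 is a Thursday.
Jan 1, 1998 → Feb 1, 1998: 31 days (January has 31).
Feb 1, 1998 → Feb 13, 1998: 12 days.
Total: 43 days.
43 mod 7 = 1, so Thursday + 1 = Friday.

Friday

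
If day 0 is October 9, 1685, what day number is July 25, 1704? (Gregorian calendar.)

Oct 9, 1685 → Oct 9, 1686: 365 days.
Oct 9, 1686 → Oct 9, 1687: 365 days.
Oct 9, 1687 → Oct 9, 1688: 366 days (Feb 29, 1688 is in that span).
Oct 9, 1688 → Oct 9, 1689: 365 days.
Oct 9, 1689 → Oct 9, 1690: 365 days.
Oct 9, 1690 → Oct 9, 1691: 365 days.
Oct 9, 1691 → Oct 9, 1692: 366 days (Feb 29, 1692 is in that span).
Oct 9, 1692 → Oct 9, 1693: 365 days.
Oct 9, 1693 → Oct 9, 1694: 365 days.
Oct 9, 1694 → Oct 9, 1695: 365 days.
Oct 9, 1695 → Oct 9, 1696: 366 days (Feb 29, 1696 is in that span).
Oct 9, 1696 → Oct 9, 1697: 365 days.
Oct 9, 1697 → Oct 9, 1698: 365 days.
Oct 9, 1698 → Oct 9, 1699: 365 days.
Oct 9, 1699 → Oct 9, 1700: 365 days.
Oct 9, 1700 → Oct 9, 1701: 365 days.
Oct 9, 1701 → Oct 9, 1702: 365 days.
Oct 9, 1702 → Oct 9, 1703: 365 days.
Oct 9, 1703 → Nov 9, 1703: 31 days (October has 31).
Nov 9, 1703 → Dec 9, 1703: 30 days (November has 30).
Dec 9, 1703 → Jan 9, 1704: 31 days (December has 31).
Jan 9, 1704 → Feb 9, 1704: 31 days (January has 31).
Feb 9, 1704 → Mar 9, 1704: 29 days (February has 29).
Mar 9, 1704 → Apr 9, 1704: 31 days (March has 31).
Apr 9, 1704 → May 9, 1704: 30 days (April has 30).
May 9, 1704 → Jun 9, 1704: 31 days (May has 31).
Jun 9, 1704 → Jul 9, 1704: 30 days (June has 30).
Jul 9, 1704 → Jul 25, 1704: 16 days.
Total: 6863 days.

6863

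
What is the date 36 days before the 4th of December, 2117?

−4 → Nov 30, 2117 (end of Nov, 30 days; 32 left).
−30 → Oct 31, 2117 (end of Oct, 31 days; 2 left).
−2 → Oct 29, 2117.

October 29, 2117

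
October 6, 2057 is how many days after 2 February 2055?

Feb 2, 2055 → Feb 2, 2056: 365 days.
Feb 2, 2056 → Feb 2, 2057: 366 days (Feb 29, 2056 is in that span).
Feb 2, 2057 → Mar 2, 2057: 28 days (February has 28).
Mar 2, 2057 → Apr 2, 2057: 31 days (March has 31).
Apr 2, 2057 → May 2, 2057: 30 days (April has 30).
May 2, 2057 → Jun 2, 2057: 31 days (May has 31).
Jun 2, 2057 → Jul 2, 2057: 30 days (June has 30).
Jul 2, 2057 → Aug 2, 2057: 31 days (July has 31).
Aug 2, 2057 → Sep 2, 2057: 31 days (August has 31).
Sep 2, 2057 → Oct 2, 2057: 30 days (September has 30).
Oct 2, 2057 → Oct 6, 2057: 4 days.
Total: 977 days.

977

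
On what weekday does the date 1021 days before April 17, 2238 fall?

Wednesday

Apr 17, 2238 is a Tuesday.
1021 mod 7 = 6, so 1021 days before a Tuesday is Tuesday − 6 = Wednesday.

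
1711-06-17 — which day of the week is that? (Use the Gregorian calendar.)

Doomsday rule: the anchor day for the 1700s is Sunday. For year 11: 11÷12 = 0 r 11, and 11÷4 = 2, so 0+11+2 = 13.
Sunday + 13 ≡ Saturday — that's 1711's doomsday.
In June the doomsday date is Jun 6.
Jun 17 is 11 days after Jun 6; 11 mod 7 = 4, so Saturday + 4 = Wednesday.

Wednesday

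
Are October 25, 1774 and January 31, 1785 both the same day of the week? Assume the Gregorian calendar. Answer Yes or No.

From Oct 25, 1774 to Jan 31, 1785 is 3751 days.
3751 mod 7 = 6, so they are different weekdays.
(Oct 25, 1774 is a Tuesday; Jan 31, 1785 is a Monday.)

No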